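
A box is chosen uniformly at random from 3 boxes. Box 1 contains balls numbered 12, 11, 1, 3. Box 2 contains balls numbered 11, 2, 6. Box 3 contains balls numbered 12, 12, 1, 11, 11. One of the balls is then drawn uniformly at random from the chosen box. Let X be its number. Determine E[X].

E[X | box 1] = (12+11+1+3)/4 = 27/4.
E[X | box 2] = (11+2+6)/3 = 19/3.
E[X | box 3] = (12+12+1+11+11)/5 = 47/5.
E[X] = (1/3)·(27/4) + (1/3)·(19/3) + (1/3)·(47/5) = 1349/180.

1349/180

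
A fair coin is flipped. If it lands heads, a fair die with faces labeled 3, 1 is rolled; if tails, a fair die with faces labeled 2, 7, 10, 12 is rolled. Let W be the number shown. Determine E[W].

E[W | heads] = (3+1)/2 = 2.
E[W | tails] = (2+7+10+12)/4 = 31/4.
By the law of total expectation,
E[W] = (1/2)·(2) + (1/2)·(31/4) = 39/8.

39/8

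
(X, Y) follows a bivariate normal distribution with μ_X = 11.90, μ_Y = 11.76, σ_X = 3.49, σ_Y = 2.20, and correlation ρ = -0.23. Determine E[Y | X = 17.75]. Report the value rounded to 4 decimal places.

E[Y | X=x] = μ_Y + ρ(σ_Y/σ_X)(x − μ_X) for jointly normal variables.
E[Y | X=17.75] = 11.76 + (-0.23)·(2.20/3.49)·(17.75 − (11.90)) = 11.76 + (-0.14499)·(5.85) = 10.9118.

10.9118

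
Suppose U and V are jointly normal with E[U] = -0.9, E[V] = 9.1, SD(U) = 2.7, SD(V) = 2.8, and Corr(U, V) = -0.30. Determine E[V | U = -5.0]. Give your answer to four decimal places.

10.3756

The regression of V on U has slope ρ·σ_V/σ_U and passes through (μ_U, μ_V).
E[V | U=-5.0] = 9.1 + (-0.30)·(2.8/2.7)·(-5.0 − (-0.9)) = 9.1 + (-0.31111)·(-4.1) = 10.3756.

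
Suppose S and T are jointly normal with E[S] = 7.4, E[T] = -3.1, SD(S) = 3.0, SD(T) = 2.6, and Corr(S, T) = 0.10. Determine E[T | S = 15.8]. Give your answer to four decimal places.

The regression of T on S has slope ρ·σ_T/σ_S and passes through (μ_S, μ_T).
E[T | S=15.8] = -3.1 + (0.10)·(2.6/3.0)·(15.8 − (7.4)) = -3.1 + (0.086667)·(8.4) = -2.3720.

-2.3720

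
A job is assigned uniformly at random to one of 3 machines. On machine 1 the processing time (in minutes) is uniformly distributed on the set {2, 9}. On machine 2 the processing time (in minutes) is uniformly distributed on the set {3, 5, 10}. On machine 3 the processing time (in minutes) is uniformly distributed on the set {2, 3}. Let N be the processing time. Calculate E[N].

E[N | machine 1] = (2+9)/2 = 11/2.
E[N | machine 2] = (3+5+10)/3 = 6.
E[N | machine 3] = (2+3)/2 = 5/2.
By the law of total expectation,
E[N] = (1/3)·(11/2) + (1/3)·(6) + (1/3)·(5/2) = 14/3.

14/3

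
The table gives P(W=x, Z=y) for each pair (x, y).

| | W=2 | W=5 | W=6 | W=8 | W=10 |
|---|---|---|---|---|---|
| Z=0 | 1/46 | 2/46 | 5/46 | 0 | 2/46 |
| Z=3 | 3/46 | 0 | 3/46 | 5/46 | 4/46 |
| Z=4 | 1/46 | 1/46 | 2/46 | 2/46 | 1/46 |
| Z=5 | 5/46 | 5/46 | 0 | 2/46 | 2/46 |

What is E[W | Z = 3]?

P(Z = 3) = 15/46.
Σ W·P over the event = 2·(3/46) + 6·(3/46) + 8·(5/46) + 10·(4/46) = 52/23.
E[W | Z = 3] = (52/23) / (15/46) = 104/15.

104/15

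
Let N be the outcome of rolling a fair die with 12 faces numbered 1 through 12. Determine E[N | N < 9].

Given N < 9, N is equally likely to be any of {1, 2, 3, 4, 5, 6, 7, 8}.
E[N | N < 9] = (1 + 2 + 3 + 4 + 5 + 6 + 7 + 8) / 8 = 9/2.

9/2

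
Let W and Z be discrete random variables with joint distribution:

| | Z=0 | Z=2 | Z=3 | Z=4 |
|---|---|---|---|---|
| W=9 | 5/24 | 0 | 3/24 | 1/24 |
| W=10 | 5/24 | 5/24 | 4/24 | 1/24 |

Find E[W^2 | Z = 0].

181/2

P(Z = 0) = 5/12.
Σ W^2·P over the event = 81·(5/24) + 100·(5/24) = 905/24.
E[W^2 | Z = 0] = (905/24) / (5/12) = 181/2.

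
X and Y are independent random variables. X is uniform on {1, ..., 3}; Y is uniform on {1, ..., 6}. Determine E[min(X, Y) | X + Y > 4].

25/12

P(X + Y > 4) = 2/3.
Summing min(X,Y)·P(x,y) over outcomes with X + Y > 4 gives 25/18.
E[min(X, Y) | X + Y > 4] = (25/18) / (2/3) = 25/12.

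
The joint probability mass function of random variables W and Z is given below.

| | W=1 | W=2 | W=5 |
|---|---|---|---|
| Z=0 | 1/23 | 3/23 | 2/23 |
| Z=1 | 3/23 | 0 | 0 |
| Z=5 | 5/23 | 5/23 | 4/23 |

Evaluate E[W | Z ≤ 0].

17/6

P(Z ≤ 0) = 6/23.
Σ W·P over the event = 1·(1/23) + 2·(3/23) + 5·(2/23) = 17/23.
E[W | Z ≤ 0] = (17/23) / (6/23) = 17/6.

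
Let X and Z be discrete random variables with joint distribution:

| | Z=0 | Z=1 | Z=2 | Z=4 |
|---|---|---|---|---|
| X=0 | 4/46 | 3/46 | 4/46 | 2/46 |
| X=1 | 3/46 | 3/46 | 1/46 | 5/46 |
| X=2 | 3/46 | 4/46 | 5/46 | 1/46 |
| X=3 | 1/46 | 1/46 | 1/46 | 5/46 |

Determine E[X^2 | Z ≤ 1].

26/11

P(Z ≤ 1) = 11/23.
Σ X^2·P over the event = 0·(4/46) + 0·(3/46) + 1·(3/46) + 1·(3/46) + 4·(3/46) + 4·(4/46) + 9·(1/46) + 9·(1/46) = 26/23.
E[X^2 | Z ≤ 1] = (26/23) / (11/23) = 26/11.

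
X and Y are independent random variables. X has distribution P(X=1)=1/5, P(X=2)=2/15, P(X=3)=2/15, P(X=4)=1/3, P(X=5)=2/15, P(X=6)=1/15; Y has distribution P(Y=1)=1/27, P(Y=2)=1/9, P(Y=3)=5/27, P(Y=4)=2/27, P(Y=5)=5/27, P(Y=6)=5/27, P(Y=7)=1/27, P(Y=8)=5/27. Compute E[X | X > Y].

P(X > Y) = 31/135.
Summing X·P(x,y) over outcomes with X > Y gives 46/45.
E[X | X > Y] = (46/45) / (31/135) = 138/31.

138/31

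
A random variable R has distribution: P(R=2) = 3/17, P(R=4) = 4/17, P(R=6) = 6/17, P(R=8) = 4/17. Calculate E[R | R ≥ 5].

P(R ≥ 5) = 10/17.
Σ over the event: 6·6/17 + 8·4/17 = 4.
E[R | R ≥ 5] = (4) / (10/17) = 34/5.

34/5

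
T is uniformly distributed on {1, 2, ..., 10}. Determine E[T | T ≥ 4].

Given T ≥ 4, T is equally likely to be any of {4, 5, 6, 7, 8, 9, 10}.
E[T | T ≥ 4] = (4 + 5 + 6 + 7 + 8 + 9 + 10) / 7 = 7.

7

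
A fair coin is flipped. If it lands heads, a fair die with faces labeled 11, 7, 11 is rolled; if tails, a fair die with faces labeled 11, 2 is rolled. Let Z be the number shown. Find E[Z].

97/12

E[Z | heads] = (11+7+11)/3 = 29/3.
E[Z | tails] = (11+2)/2 = 13/2.
E[Z] = (1/2)·(29/3) + (1/2)·(13/2) = 97/12.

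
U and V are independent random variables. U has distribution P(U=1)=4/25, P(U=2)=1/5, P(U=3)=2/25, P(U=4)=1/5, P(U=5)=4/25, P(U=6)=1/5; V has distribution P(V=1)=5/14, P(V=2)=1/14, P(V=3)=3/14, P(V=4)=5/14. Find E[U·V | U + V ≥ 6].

1397/106

P(U + V ≥ 6) = 106/175.
Summing UV·P(x,y) over outcomes with U + V ≥ 6 gives 1397/175.
E[U·V | U + V ≥ 6] = (1397/175) / (106/175) = 1397/106.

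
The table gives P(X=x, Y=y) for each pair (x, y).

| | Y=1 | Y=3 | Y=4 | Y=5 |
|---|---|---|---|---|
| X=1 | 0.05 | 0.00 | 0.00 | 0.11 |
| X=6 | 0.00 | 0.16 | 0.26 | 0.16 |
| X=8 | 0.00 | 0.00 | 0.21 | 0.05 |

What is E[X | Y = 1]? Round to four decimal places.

P(Y = 1) = 0.05.
Σ X·P over the event = 1·(0.05) = 0.05.
E[X | Y = 1] = (0.05) / (0.05) = 1.0000.

1.0000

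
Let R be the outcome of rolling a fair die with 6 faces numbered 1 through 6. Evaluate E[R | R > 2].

Given R > 2, R is equally likely to be any of {3, 4, 5, 6}.
E[R | R > 2] = (3 + 4 + 5 + 6) / 4 = 9/2.

9/2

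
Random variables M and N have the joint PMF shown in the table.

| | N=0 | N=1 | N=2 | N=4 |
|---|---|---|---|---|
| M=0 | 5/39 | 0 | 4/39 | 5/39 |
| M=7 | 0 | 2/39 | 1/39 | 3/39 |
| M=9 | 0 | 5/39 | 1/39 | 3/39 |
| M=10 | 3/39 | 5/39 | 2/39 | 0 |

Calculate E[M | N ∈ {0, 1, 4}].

P(N ∈ {0, 1, 4}) = 31/39.
Σ M·P over the event = 0·(5/39) + 0·(5/39) + 7·(2/39) + 7·(3/39) + 9·(5/39) + 9·(3/39) + 10·(3/39) + 10·(5/39) = 187/39.
E[M | N ∈ {0, 1, 4}] = (187/39) / (31/39) = 187/31.

187/31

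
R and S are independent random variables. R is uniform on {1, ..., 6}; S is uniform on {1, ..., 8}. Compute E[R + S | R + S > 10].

Outcomes with R + S > 10: (3,8), (4,7), (4,8), (5,6), (5,7), (5,8), (6,5), (6,6), (6,7), (6,8), each with probability 1/48.
E[R + S | R + S > 10] = (11 + 11 + 12 + 11 + 12 + 13 + 11 + 12 + 13 + 14) / 10 = 12.

12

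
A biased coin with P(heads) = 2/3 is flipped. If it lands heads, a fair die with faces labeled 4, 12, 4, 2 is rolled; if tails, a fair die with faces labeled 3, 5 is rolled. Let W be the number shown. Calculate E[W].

5

E[W | heads] = (4+12+4+2)/4 = 11/2.
E[W | tails] = (3+5)/2 = 4.
E[W] = (2/3)·(11/2) + (1/3)·(4) = 5.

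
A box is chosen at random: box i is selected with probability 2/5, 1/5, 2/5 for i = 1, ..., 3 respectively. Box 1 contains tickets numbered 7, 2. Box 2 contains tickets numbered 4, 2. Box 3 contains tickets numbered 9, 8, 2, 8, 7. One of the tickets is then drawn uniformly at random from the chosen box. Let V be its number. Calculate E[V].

E[V | box 1] = (7+2)/2 = 9/2.
E[V | box 2] = (4+2)/2 = 3.
E[V | box 3] = (9+8+2+8+7)/5 = 34/5.
E[V] = (2/5)·(9/2) + (1/5)·(3) + (2/5)·(34/5) = 128/25.

128/25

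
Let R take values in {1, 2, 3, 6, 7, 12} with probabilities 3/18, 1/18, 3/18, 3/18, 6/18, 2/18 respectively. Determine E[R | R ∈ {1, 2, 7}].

P(R ∈ {1, 2, 7}) = 5/9.
Σ over the event: 1·1/6 + 2·1/18 + 7·1/3 = 47/18.
E[R | R ∈ {1, 2, 7}] = (47/18) / (5/9) = 47/10.

47/10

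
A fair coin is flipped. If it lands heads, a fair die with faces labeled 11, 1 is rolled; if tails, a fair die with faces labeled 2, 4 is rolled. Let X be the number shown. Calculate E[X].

9/2

E[X | heads] = (11+1)/2 = 6.
E[X | tails] = (2+4)/2 = 3.
By the law of total expectation,
E[X] = (1/2)·(6) + (1/2)·(3) = 9/2.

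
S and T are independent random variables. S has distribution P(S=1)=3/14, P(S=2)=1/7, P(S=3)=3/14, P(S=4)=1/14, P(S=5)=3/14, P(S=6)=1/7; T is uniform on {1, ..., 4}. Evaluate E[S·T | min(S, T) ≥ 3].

P(min(S, T) ≥ 3) = 9/28.
Summing ST·P(x,y) over outcomes with min(S, T) ≥ 3 gives 5.
E[S·T | min(S, T) ≥ 3] = (5) / (9/28) = 140/9.

140/9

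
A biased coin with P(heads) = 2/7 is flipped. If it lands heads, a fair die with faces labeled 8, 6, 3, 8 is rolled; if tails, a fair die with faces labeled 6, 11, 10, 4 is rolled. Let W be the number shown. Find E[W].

205/28

E[W | heads] = (8+6+3+8)/4 = 25/4.
E[W | tails] = (6+11+10+4)/4 = 31/4.
E[W] = (2/7)·(25/4) + (5/7)·(31/4) = 205/28.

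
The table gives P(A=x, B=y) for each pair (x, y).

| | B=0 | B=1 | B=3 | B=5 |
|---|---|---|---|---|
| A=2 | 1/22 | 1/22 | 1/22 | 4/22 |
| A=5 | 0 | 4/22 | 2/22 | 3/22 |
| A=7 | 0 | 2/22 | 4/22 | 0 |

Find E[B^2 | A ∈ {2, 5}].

207/16

P(A ∈ {2, 5}) = 8/11.
Σ B^2·P over the event = 0·(1/22) + 1·(1/22) + 9·(1/22) + 25·(4/22) + 1·(4/22) + 9·(2/22) + 25·(3/22) = 207/22.
E[B^2 | A ∈ {2, 5}] = (207/22) / (8/11) = 207/16.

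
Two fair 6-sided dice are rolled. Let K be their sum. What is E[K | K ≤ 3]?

P(K ≤ 3) = 1/12.
Σ over the event: 2·1/36 + 3·1/18 = 2/9.
E[K | K ≤ 3] = (2/9) / (1/12) = 8/3.

8/3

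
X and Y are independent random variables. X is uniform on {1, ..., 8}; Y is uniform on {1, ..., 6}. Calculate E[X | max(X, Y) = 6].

51/11

P(max(X, Y) = 6) = 11/48.
Summing X·P(x,y) over outcomes with max(X, Y) = 6 gives 17/16.
E[X | max(X, Y) = 6] = (17/16) / (11/48) = 51/11.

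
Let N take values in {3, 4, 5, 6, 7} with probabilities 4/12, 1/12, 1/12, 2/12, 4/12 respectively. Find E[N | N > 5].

P(N > 5) = 1/2.
Σ over the event: 6·1/6 + 7·1/3 = 10/3.
E[N | N > 5] = (10/3) / (1/2) = 20/3.

20/3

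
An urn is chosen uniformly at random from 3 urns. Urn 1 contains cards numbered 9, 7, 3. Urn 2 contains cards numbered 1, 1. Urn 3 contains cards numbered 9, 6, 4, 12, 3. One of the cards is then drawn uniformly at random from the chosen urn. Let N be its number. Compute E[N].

E[N | urn 1] = (9+7+3)/3 = 19/3.
E[N | urn 2] = (1+1)/2 = 1.
E[N | urn 3] = (9+6+4+12+3)/5 = 34/5.
By the law of total expectation,
E[N] = (1/3)·(19/3) + (1/3)·(1) + (1/3)·(34/5) = 212/45.

212/45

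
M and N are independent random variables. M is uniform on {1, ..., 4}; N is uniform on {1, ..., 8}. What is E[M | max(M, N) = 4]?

22/7

P(max(M, N) = 4) = 7/32.
Summing M·P(x,y) over outcomes with max(M, N) = 4 gives 11/16.
E[M | max(M, N) = 4] = (11/16) / (7/32) = 22/7.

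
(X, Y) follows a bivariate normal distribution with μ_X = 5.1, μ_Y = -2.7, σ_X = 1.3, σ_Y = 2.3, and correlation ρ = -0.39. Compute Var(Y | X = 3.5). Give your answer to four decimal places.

4.4854

For a bivariate normal, Var(Y | X=x) = σ_Y²(1 − ρ²).
Var(Y | X=3.5) = (2.3)²·(1 − (-0.39)²) = 5.29·0.8479 = 4.4854.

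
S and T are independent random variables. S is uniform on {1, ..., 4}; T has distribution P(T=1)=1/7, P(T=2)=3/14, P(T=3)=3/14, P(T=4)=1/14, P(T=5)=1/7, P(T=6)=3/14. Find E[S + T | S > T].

26/5

P(S > T) = 15/56.
Summing (S+T)·P(x,y) over outcomes with S > T gives 39/28.
E[S + T | S > T] = (39/28) / (15/56) = 26/5.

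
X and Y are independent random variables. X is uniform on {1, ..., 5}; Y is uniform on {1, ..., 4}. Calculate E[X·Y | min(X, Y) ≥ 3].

14

Outcomes with min(X, Y) ≥ 3: (3,3), (3,4), (4,3), (4,4), (5,3), (5,4), each with probability 1/20.
E[X·Y | min(X, Y) ≥ 3] = (9 + 12 + 12 + 16 + 15 + 20) / 6 = 14.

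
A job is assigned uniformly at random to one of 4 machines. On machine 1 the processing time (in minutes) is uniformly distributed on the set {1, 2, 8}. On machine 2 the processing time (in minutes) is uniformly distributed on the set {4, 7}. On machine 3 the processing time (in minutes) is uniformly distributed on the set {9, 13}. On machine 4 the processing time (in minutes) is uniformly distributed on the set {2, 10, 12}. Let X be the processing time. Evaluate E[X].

169/24

E[X | machine 1] = (1+2+8)/3 = 11/3.
E[X | machine 2] = (4+7)/2 = 11/2.
E[X | machine 3] = (9+13)/2 = 11.
E[X | machine 4] = (2+10+12)/3 = 8.
E[X] = (1/4)·(11/3) + (1/4)·(11/2) + (1/4)·(11) + (1/4)·(8) = 169/24.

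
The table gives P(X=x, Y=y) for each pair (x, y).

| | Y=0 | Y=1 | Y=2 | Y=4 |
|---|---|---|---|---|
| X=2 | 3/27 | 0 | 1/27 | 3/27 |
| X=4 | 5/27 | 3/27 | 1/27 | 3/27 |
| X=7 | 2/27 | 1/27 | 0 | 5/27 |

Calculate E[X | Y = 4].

P(Y = 4) = 11/27.
Σ X·P over the event = 2·(3/27) + 4·(3/27) + 7·(5/27) = 53/27.
E[X | Y = 4] = (53/27) / (11/27) = 53/11.

53/11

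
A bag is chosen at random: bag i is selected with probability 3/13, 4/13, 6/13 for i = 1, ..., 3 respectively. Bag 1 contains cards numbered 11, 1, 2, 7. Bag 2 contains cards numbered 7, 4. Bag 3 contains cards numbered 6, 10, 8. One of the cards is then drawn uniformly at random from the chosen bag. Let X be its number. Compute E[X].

E[X | bag 1] = (11+1+2+7)/4 = 21/4.
E[X | bag 2] = (7+4)/2 = 11/2.
E[X | bag 3] = (6+10+8)/3 = 8.
By the law of total expectation,
E[X] = (3/13)·(21/4) + (4/13)·(11/2) + (6/13)·(8) = 343/52.

343/52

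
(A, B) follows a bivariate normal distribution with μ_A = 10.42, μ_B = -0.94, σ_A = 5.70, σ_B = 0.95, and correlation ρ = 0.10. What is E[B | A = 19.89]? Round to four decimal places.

The regression of B on A has slope ρ·σ_B/σ_A and passes through (μ_A, μ_B).
E[B | A=19.89] = -0.94 + (0.10)·(0.95/5.70)·(19.89 − (10.42)) = -0.94 + (0.016667)·(9.47) = -0.7822.

-0.7822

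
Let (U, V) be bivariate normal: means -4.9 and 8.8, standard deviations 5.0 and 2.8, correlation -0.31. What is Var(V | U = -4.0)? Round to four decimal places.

For a bivariate normal, Var(V | U=x) = σ_V²(1 − ρ²).
Var(V | U=-4.0) = (2.8)²·(1 − (-0.31)²) = 7.84·0.9039 = 7.0866.

7.0866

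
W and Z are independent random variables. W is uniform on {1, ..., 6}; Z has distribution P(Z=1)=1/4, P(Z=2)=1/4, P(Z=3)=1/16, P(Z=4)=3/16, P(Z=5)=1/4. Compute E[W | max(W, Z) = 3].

30/11

P(max(W, Z) = 3) = 11/96.
Summing W·P(x,y) over outcomes with max(W, Z) = 3 gives 5/16.
E[W | max(W, Z) = 3] = (5/16) / (11/96) = 30/11.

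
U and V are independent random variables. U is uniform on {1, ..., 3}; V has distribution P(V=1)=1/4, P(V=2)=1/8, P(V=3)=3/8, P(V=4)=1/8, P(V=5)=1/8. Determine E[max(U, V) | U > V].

13/5

P(U > V) = 5/24.
Summing max(U,V)·P(x,y) over outcomes with U > V gives 13/24.
E[max(U, V) | U > V] = (13/24) / (5/24) = 13/5.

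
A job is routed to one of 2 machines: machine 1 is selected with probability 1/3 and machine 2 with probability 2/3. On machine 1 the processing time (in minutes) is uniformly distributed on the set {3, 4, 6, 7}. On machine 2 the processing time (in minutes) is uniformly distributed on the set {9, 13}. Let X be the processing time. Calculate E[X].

E[X | machine 1] = (3+4+6+7)/4 = 5.
E[X | machine 2] = (9+13)/2 = 11.
E[X] = (1/3)·(5) + (2/3)·(11) = 9.

9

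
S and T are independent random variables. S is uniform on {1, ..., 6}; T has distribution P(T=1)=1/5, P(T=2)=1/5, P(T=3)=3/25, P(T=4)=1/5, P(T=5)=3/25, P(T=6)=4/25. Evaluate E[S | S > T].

308/67

P(S > T) = 67/150.
Summing S·P(x,y) over outcomes with S > T gives 154/75.
E[S | S > T] = (154/75) / (67/150) = 308/67.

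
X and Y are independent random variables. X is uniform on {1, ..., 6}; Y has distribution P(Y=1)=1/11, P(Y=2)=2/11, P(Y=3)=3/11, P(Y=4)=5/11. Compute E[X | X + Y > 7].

120/23

P(X + Y > 7) = 23/66.
Summing X·P(x,y) over outcomes with X + Y > 7 gives 20/11.
E[X | X + Y > 7] = (20/11) / (23/66) = 120/23.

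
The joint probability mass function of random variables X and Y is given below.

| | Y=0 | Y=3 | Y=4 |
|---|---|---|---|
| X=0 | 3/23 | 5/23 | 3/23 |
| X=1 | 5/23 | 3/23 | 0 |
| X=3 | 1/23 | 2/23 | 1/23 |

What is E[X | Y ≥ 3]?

P(Y ≥ 3) = 14/23.
Σ X·P over the event = 0·(5/23) + 0·(3/23) + 1·(3/23) + 3·(2/23) + 3·(1/23) = 12/23.
E[X | Y ≥ 3] = (12/23) / (14/23) = 6/7.

6/7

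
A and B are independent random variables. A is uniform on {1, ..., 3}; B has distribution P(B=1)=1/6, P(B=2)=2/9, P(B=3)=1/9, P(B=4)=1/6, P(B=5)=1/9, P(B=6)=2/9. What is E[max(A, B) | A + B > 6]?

104/19

P(A + B > 6) = 19/54.
Summing max(A,B)·P(x,y) over outcomes with A + B > 6 gives 52/27.
E[max(A, B) | A + B > 6] = (52/27) / (19/54) = 104/19.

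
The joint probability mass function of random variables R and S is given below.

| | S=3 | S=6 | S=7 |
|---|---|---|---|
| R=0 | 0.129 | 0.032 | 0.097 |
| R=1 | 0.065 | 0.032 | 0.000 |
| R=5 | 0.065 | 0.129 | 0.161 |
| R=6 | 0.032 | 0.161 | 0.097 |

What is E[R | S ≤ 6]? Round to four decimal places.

P(S ≤ 6) = 0.645.
Summing R·P(R=x,S=y) over the conditioning event gives 2.225.
E[R | S ≤ 6] = (2.225) / (0.645) = 3.4496.

3.4496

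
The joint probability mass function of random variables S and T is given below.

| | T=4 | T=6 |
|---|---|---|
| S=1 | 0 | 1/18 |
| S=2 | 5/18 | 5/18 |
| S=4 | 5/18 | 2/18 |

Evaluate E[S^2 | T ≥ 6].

53/8

P(T ≥ 6) = 4/9.
Σ S^2·P over the event = 1·(1/18) + 4·(5/18) + 16·(2/18) = 53/18.
E[S^2 | T ≥ 6] = (53/18) / (4/9) = 53/8.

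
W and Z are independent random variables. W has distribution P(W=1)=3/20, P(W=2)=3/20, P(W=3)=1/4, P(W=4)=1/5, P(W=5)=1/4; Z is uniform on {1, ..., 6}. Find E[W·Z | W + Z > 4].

P(W + Z > 4) = 5/6.
Summing WZ·P(x,y) over outcomes with W + Z > 4 gives 219/20.
E[W·Z | W + Z > 4] = (219/20) / (5/6) = 657/50.

657/50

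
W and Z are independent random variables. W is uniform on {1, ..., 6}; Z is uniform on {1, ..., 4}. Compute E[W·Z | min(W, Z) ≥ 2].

12

P(min(W, Z) ≥ 2) = 5/8.
Summing WZ·P(x,y) over outcomes with min(W, Z) ≥ 2 gives 15/2.
E[W·Z | min(W, Z) ≥ 2] = (15/2) / (5/8) = 12.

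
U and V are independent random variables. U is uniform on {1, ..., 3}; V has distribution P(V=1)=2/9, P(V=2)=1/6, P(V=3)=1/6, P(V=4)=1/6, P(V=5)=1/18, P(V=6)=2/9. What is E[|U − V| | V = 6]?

P(V = 6) = 2/9.
Summing |U−V|·P(x,y) over outcomes with V = 6 gives 8/9.
E[|U − V| | V = 6] = (8/9) / (2/9) = 4.

4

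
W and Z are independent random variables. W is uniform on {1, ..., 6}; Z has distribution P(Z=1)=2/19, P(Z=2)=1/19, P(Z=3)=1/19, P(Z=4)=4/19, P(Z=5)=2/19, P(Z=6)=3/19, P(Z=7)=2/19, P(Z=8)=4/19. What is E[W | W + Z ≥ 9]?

P(W + Z ≥ 9) = 61/114.
Summing W·P(x,y) over outcomes with W + Z ≥ 9 gives 43/19.
E[W | W + Z ≥ 9] = (43/19) / (61/114) = 258/61.

258/61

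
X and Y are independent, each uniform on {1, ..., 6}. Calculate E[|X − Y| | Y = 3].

3/2

P(Y = 3) = 1/6.
Summing |X−Y|·P(x,y) over outcomes with Y = 3 gives 1/4.
E[|X − Y| | Y = 3] = (1/4) / (1/6) = 3/2.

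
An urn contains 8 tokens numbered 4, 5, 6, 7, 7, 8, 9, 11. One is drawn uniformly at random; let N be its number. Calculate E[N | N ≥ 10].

P(N ≥ 10) = 1/8.
Σ over the event: 11·1/8 = 11/8.
E[N | N ≥ 10] = (11/8) / (1/8) = 11.

11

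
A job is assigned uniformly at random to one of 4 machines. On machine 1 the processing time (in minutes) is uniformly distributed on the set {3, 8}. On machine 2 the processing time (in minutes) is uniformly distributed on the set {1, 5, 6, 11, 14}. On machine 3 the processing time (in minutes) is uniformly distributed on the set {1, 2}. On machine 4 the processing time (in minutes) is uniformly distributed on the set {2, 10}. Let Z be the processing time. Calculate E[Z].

51/10

E[Z | machine 1] = (3+8)/2 = 11/2.
E[Z | machine 2] = (1+5+6+11+14)/5 = 37/5.
E[Z | machine 3] = (1+2)/2 = 3/2.
E[Z | machine 4] = (2+10)/2 = 6.
By the law of total expectation,
E[Z] = (1/4)·(11/2) + (1/4)·(37/5) + (1/4)·(3/2) + (1/4)·(6) = 51/10.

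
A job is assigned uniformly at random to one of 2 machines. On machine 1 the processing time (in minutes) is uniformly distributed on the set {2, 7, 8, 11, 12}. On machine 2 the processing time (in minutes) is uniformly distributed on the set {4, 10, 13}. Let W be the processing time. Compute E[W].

E[W | machine 1] = (2+7+8+11+12)/5 = 8.
E[W | machine 2] = (4+10+13)/3 = 9.
E[W] = (1/2)·(8) + (1/2)·(9) = 17/2.

17/2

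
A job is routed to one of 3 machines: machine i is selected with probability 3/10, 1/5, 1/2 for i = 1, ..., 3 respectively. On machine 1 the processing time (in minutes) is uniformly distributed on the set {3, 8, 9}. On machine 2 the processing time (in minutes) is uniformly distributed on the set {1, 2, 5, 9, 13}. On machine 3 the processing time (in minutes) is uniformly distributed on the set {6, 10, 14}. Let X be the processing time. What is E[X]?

41/5

E[X | machine 1] = (3+8+9)/3 = 20/3.
E[X | machine 2] = (1+2+5+9+13)/5 = 6.
E[X | machine 3] = (6+10+14)/3 = 10.
By the law of total expectation,
E[X] = (3/10)·(20/3) + (1/5)·(6) + (1/2)·(10) = 41/5.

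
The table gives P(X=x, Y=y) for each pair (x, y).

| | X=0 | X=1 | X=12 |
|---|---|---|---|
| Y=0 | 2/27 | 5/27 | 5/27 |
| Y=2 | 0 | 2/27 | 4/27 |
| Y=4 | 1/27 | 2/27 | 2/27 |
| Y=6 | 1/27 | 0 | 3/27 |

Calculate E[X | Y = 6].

9

P(Y = 6) = 4/27.
Σ X·P over the event = 0·(1/27) + 12·(3/27) = 4/3.
E[X | Y = 6] = (4/3) / (4/27) = 9.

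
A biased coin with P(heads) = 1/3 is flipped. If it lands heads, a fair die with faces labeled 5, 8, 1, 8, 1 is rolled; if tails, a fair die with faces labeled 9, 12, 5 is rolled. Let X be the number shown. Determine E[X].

E[X | heads] = (5+8+1+8+1)/5 = 23/5.
E[X | tails] = (9+12+5)/3 = 26/3.
E[X] = (1/3)·(23/5) + (2/3)·(26/3) = 329/45.

329/45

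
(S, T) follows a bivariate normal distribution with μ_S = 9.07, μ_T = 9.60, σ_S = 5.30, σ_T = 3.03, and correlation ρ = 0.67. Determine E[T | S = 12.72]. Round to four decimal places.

10.9981

E[T | S=x] = μ_T + ρ(σ_T/σ_S)(x − μ_S) for jointly normal variables.
E[T | S=12.72] = 9.60 + (0.67)·(3.03/5.30)·(12.72 − (9.07)) = 9.60 + (0.38304)·(3.65) = 10.9981.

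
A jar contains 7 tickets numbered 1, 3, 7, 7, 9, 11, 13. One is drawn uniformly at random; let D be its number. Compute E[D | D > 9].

12

P(D > 9) = 2/7.
Σ over the event: 11·1/7 + 13·1/7 = 24/7.
E[D | D > 9] = (24/7) / (2/7) = 12.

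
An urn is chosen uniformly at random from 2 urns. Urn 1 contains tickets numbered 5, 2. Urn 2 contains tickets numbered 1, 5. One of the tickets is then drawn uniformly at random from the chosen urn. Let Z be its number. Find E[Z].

13/4

E[Z | urn 1] = (5+2)/2 = 7/2.
E[Z | urn 2] = (1+5)/2 = 3.
E[Z] = (1/2)·(7/2) + (1/2)·(3) = 13/4.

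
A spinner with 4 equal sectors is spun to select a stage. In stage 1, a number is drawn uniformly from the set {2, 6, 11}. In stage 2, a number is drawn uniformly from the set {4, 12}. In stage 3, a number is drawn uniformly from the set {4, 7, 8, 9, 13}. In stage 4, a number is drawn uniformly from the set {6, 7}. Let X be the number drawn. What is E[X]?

871/120

E[X | stage 1] = (2+6+11)/3 = 19/3.
E[X | stage 2] = (4+12)/2 = 8.
E[X | stage 3] = (4+7+8+9+13)/5 = 41/5.
E[X | stage 4] = (6+7)/2 = 13/2.
By the law of total expectation,
E[X] = (1/4)·(19/3) + (1/4)·(8) + (1/4)·(41/5) + (1/4)·(13/2) = 871/120.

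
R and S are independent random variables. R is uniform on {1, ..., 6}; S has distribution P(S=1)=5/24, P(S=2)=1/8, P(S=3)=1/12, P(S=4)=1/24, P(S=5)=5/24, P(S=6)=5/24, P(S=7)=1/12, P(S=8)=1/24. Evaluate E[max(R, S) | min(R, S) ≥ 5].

159/26

P(min(R, S) ≥ 5) = 13/72.
Summing max(R,S)·P(x,y) over outcomes with min(R, S) ≥ 5 gives 53/48.
E[max(R, S) | min(R, S) ≥ 5] = (53/48) / (13/72) = 159/26.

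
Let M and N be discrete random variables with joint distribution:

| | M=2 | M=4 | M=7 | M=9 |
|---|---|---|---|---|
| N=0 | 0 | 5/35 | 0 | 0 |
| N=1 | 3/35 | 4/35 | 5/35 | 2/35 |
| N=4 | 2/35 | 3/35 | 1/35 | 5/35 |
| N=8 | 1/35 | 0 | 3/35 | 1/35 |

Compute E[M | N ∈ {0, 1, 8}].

127/24

P(N ∈ {0, 1, 8}) = 24/35.
Σ M·P over the event = 2·(3/35) + 2·(1/35) + 4·(5/35) + 4·(4/35) + 7·(5/35) + 7·(3/35) + 9·(2/35) + 9·(1/35) = 127/35.
E[M | N ∈ {0, 1, 8}] = (127/35) / (24/35) = 127/24.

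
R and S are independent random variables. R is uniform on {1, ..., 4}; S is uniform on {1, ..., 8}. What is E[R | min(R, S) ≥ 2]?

3

P(min(R, S) ≥ 2) = 21/32.
Summing R·P(x,y) over outcomes with min(R, S) ≥ 2 gives 63/32.
E[R | min(R, S) ≥ 2] = (63/32) / (21/32) = 3.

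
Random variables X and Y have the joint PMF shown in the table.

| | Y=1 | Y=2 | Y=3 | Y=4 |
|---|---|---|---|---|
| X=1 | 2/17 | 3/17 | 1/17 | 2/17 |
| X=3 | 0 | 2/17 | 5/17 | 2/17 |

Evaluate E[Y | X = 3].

3

P(X = 3) = 9/17.
Summing Y·P(X=x,Y=y) over the conditioning event gives 27/17.
E[Y | X = 3] = (27/17) / (9/17) = 3.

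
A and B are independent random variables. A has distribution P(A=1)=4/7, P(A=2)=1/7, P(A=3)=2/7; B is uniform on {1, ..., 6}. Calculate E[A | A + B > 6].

13/6

P(A + B > 6) = 2/7.
Summing A·P(x,y) over outcomes with A + B > 6 gives 13/21.
E[A | A + B > 6] = (13/21) / (2/7) = 13/6.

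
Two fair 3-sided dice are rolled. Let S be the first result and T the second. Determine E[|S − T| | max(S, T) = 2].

Outcomes with max(S, T) = 2: (1,2), (2,1), (2,2), each with probability 1/9.
E[|S − T| | max(S, T) = 2] = (1 + 1 + 0) / 3 = 2/3.

2/3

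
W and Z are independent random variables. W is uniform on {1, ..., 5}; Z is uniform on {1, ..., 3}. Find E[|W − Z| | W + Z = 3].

1

Outcomes with W + Z = 3: (1,2), (2,1), each with probability 1/15.
E[|W − Z| | W + Z = 3] = (1 + 1) / 2 = 1.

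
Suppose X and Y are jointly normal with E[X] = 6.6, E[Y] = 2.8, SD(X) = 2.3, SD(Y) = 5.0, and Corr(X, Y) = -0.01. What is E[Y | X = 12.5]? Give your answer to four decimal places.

2.6717

E[Y | X=x] = μ_Y + ρ(σ_Y/σ_X)(x − μ_X) for jointly normal variables.
E[Y | X=12.5] = 2.8 + (-0.01)·(5.0/2.3)·(12.5 − (6.6)) = 2.8 + (-0.021739)·(5.9) = 2.6717.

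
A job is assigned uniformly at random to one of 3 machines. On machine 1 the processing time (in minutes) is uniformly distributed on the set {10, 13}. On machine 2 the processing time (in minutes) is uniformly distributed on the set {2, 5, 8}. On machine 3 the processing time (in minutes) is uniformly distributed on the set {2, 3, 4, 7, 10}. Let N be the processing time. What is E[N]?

E[N | machine 1] = (10+13)/2 = 23/2.
E[N | machine 2] = (2+5+8)/3 = 5.
E[N | machine 3] = (2+3+4+7+10)/5 = 26/5.
By the law of total expectation,
E[N] = (1/3)·(23/2) + (1/3)·(5) + (1/3)·(26/5) = 217/30.

217/30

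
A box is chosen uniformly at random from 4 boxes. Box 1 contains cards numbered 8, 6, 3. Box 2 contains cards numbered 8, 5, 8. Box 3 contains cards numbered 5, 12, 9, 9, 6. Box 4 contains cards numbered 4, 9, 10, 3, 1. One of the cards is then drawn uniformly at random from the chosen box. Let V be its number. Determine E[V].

E[V | box 1] = (8+6+3)/3 = 17/3.
E[V | box 2] = (8+5+8)/3 = 7.
E[V | box 3] = (5+12+9+9+6)/5 = 41/5.
E[V | box 4] = (4+9+10+3+1)/5 = 27/5.
E[V] = (1/4)·(17/3) + (1/4)·(7) + (1/4)·(41/5) + (1/4)·(27/5) = 197/30.

197/30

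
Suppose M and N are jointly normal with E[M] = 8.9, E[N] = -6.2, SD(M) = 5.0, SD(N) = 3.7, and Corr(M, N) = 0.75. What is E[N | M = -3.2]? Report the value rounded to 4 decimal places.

-12.9155

For a bivariate normal, E[N | M=x] = μ_N + ρ·(σ_N/σ_M)·(x − μ_M).
E[N | M=-3.2] = -6.2 + (0.75)·(3.7/5.0)·(-3.2 − (8.9)) = -6.2 + (0.555)·(-12.1) = -12.9155.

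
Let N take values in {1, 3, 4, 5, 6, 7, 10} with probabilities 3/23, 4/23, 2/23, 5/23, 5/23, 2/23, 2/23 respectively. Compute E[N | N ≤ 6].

78/19

P(N ≤ 6) = 19/23.
Σ over the event: 1·3/23 + 3·4/23 + 4·2/23 + 5·5/23 + 6·5/23 = 78/23.
E[N | N ≤ 6] = (78/23) / (19/23) = 78/19.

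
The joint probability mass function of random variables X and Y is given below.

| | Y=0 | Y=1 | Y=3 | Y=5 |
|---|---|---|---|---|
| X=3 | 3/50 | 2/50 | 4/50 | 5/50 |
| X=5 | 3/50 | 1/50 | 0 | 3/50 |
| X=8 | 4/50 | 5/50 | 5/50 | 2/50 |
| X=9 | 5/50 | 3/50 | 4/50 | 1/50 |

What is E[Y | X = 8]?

15/8

P(X = 8) = 8/25.
Summing Y·P(X=x,Y=y) over the conditioning event gives 3/5.
E[Y | X = 8] = (3/5) / (8/25) = 15/8.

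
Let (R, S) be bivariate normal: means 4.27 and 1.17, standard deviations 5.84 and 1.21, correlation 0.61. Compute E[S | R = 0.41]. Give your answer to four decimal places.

For a bivariate normal, E[S | R=x] = μ_S + ρ·(σ_S/σ_R)·(x − μ_R).
E[S | R=0.41] = 1.17 + (0.61)·(1.21/5.84)·(0.41 − (4.27)) = 1.17 + (0.12639)·(-3.86) = 0.6821.

0.6821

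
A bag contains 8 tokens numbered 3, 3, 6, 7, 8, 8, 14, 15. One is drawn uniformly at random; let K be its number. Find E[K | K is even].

P(K is even) = 1/2.
Σ over the event: 6·1/8 + 8·1/4 + 14·1/8 = 9/2.
E[K | K is even] = (9/2) / (1/2) = 9.

9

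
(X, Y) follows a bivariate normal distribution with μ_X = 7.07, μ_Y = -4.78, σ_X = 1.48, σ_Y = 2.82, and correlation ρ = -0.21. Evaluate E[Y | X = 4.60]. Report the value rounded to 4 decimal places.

E[Y | X=x] = μ_Y + ρ(σ_Y/σ_X)(x − μ_X) for jointly normal variables.
E[Y | X=4.60] = -4.78 + (-0.21)·(2.82/1.48)·(4.60 − (7.07)) = -4.78 + (-0.40014)·(-2.47) = -3.7917.

-3.7917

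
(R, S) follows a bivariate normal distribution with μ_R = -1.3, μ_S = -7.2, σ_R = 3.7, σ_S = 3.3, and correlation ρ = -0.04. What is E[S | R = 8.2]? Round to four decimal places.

-7.5389

E[S | R=x] = μ_S + ρ(σ_S/σ_R)(x − μ_R) for jointly normal variables.
E[S | R=8.2] = -7.2 + (-0.04)·(3.3/3.7)·(8.2 − (-1.3)) = -7.2 + (-0.035676)·(9.5) = -7.5389.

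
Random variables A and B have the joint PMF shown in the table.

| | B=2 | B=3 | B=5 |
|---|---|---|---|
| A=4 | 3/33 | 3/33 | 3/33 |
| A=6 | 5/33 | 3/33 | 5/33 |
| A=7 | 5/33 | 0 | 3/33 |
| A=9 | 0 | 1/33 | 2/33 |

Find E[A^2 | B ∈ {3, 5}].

P(B ∈ {3, 5}) = 20/33.
Σ A^2·P over the event = 16·(3/33) + 16·(3/33) + 36·(3/33) + 36·(5/33) + 49·(3/33) + 81·(1/33) + 81·(2/33) = 258/11.
E[A^2 | B ∈ {3, 5}] = (258/11) / (20/33) = 387/10.

387/10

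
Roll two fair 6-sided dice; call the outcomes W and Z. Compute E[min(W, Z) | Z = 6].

7/2

Outcomes with Z = 6: (1,6), (2,6), (3,6), (4,6), (5,6), (6,6), each with probability 1/36.
E[min(W, Z) | Z = 6] = (1 + 2 + 3 + 4 + 5 + 6) / 6 = 7/2.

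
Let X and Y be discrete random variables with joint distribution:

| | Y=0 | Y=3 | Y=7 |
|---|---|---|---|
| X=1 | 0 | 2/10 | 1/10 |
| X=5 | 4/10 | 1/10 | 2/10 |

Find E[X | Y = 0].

P(Y = 0) = 2/5.
Summing X·P(X=x,Y=y) over the conditioning event gives 2.
E[X | Y = 0] = (2) / (2/5) = 5.

5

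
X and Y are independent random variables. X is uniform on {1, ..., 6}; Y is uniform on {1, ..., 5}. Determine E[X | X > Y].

14/3

P(X > Y) = 1/2.
Summing X·P(x,y) over outcomes with X > Y gives 7/3.
E[X | X > Y] = (7/3) / (1/2) = 14/3.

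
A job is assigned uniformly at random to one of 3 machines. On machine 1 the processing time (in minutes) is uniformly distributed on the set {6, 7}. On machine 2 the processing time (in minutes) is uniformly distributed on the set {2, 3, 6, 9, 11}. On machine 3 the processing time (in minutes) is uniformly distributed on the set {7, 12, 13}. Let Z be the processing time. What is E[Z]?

701/90

E[Z | machine 1] = (6+7)/2 = 13/2.
E[Z | machine 2] = (2+3+6+9+11)/5 = 31/5.
E[Z | machine 3] = (7+12+13)/3 = 32/3.
E[Z] = (1/3)·(13/2) + (1/3)·(31/5) + (1/3)·(32/3) = 701/90.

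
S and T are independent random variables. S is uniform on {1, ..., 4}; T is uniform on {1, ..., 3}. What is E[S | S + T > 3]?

Outcomes with S + T > 3: (1,3), (2,2), (2,3), (3,1), (3,2), (3,3), (4,1), (4,2), (4,3), each with probability 1/12.
E[S | S + T > 3] = (1 + 2 + 2 + 3 + 3 + 3 + 4 + 4 + 4) / 9 = 26/9.

26/9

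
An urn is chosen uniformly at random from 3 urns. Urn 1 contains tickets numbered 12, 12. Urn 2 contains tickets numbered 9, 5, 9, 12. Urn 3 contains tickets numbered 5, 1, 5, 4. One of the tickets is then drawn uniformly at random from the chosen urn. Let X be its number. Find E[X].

49/6

E[X | urn 1] = (12+12)/2 = 12.
E[X | urn 2] = (9+5+9+12)/4 = 35/4.
E[X | urn 3] = (5+1+5+4)/4 = 15/4.
E[X] = (1/3)·(12) + (1/3)·(35/4) + (1/3)·(15/4) = 49/6.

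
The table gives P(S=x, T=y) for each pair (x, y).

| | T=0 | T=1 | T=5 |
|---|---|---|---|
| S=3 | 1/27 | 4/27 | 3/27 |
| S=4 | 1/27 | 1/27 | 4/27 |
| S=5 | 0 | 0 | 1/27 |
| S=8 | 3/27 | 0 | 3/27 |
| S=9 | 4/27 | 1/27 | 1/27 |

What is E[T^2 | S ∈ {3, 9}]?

P(S ∈ {3, 9}) = 14/27.
Summing T^2·P(S=x,T=y) over the conditioning event gives 35/9.
E[T^2 | S ∈ {3, 9}] = (35/9) / (14/27) = 15/2.

15/2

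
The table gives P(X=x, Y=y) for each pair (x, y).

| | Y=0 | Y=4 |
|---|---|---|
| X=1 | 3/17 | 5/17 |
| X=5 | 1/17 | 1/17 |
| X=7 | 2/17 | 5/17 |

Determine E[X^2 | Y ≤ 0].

21

P(Y ≤ 0) = 6/17.
Σ X^2·P over the event = 1·(3/17) + 25·(1/17) + 49·(2/17) = 126/17.
E[X^2 | Y ≤ 0] = (126/17) / (6/17) = 21.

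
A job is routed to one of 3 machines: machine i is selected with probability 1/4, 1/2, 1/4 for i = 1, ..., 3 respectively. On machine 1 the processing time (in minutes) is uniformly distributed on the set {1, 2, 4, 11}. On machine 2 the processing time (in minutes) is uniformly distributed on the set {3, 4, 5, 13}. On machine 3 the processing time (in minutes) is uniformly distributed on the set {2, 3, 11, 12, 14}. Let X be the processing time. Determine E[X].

127/20

E[X | machine 1] = (1+2+4+11)/4 = 9/2.
E[X | machine 2] = (3+4+5+13)/4 = 25/4.
E[X | machine 3] = (2+3+11+12+14)/5 = 42/5.
By the law of total expectation,
E[X] = (1/4)·(9/2) + (1/2)·(25/4) + (1/4)·(42/5) = 127/20.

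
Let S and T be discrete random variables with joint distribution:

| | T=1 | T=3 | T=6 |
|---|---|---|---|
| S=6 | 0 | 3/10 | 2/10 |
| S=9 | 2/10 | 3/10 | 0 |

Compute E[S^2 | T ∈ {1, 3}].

P(T ∈ {1, 3}) = 4/5.
Summing S^2·P(S=x,T=y) over the conditioning event gives 513/10.
E[S^2 | T ∈ {1, 3}] = (513/10) / (4/5) = 513/8.

513/8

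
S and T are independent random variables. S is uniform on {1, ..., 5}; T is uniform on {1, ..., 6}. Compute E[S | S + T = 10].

P(S + T = 10) = 1/15.
Summing S·P(x,y) over outcomes with S + T = 10 gives 3/10.
E[S | S + T = 10] = (3/10) / (1/15) = 9/2.

9/2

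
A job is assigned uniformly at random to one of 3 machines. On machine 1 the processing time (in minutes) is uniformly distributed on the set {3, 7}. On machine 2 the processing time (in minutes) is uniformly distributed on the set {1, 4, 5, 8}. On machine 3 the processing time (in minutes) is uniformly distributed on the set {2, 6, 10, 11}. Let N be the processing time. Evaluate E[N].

67/12

E[N | machine 1] = (3+7)/2 = 5.
E[N | machine 2] = (1+4+5+8)/4 = 9/2.
E[N | machine 3] = (2+6+10+11)/4 = 29/4.
E[N] = (1/3)·(5) + (1/3)·(9/2) + (1/3)·(29/4) = 67/12.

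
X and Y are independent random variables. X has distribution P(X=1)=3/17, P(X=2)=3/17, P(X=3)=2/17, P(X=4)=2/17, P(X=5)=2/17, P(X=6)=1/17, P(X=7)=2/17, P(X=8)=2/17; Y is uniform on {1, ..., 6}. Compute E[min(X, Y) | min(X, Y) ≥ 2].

23/7

P(min(X, Y) ≥ 2) = 35/51.
Summing min(X,Y)·P(x,y) over outcomes with min(X, Y) ≥ 2 gives 115/51.
E[min(X, Y) | min(X, Y) ≥ 2] = (115/51) / (35/51) = 23/7.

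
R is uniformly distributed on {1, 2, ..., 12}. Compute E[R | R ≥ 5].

17/2

Given R ≥ 5, R is equally likely to be any of {5, 6, 7, 8, 9, 10, 11, 12}.
E[R | R ≥ 5] = (5 + 6 + 7 + 8 + 9 + 10 + 11 + 12) / 8 = 17/2.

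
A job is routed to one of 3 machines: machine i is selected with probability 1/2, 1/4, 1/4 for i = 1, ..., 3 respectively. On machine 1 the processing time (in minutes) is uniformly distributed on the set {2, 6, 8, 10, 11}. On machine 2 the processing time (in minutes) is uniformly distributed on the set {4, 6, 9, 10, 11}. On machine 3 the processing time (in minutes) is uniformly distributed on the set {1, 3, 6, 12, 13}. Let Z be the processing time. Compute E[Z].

149/20

E[Z | machine 1] = (2+6+8+10+11)/5 = 37/5.
E[Z | machine 2] = (4+6+9+10+11)/5 = 8.
E[Z | machine 3] = (1+3+6+12+13)/5 = 7.
E[Z] = (1/2)·(37/5) + (1/4)·(8) + (1/4)·(7) = 149/20.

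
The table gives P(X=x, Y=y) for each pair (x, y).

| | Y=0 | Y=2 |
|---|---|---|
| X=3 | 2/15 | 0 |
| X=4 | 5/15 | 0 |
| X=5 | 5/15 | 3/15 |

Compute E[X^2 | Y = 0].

P(Y = 0) = 4/5.
Σ X^2·P over the event = 9·(2/15) + 16·(5/15) + 25·(5/15) = 223/15.
E[X^2 | Y = 0] = (223/15) / (4/5) = 223/12.

223/12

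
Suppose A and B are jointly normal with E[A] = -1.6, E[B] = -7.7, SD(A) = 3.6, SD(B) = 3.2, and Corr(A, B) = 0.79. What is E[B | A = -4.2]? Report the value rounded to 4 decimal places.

The regression of B on A has slope ρ·σ_B/σ_A and passes through (μ_A, μ_B).
E[B | A=-4.2] = -7.7 + (0.79)·(3.2/3.6)·(-4.2 − (-1.6)) = -7.7 + (0.70222)·(-2.6) = -9.5258.

-9.5258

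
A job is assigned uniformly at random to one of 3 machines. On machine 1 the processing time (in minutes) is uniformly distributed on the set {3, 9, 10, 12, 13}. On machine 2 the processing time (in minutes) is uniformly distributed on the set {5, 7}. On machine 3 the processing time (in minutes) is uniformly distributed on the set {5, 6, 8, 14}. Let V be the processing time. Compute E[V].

473/60

E[V | machine 1] = (3+9+10+12+13)/5 = 47/5.
E[V | machine 2] = (5+7)/2 = 6.
E[V | machine 3] = (5+6+8+14)/4 = 33/4.
E[V] = (1/3)·(47/5) + (1/3)·(6) + (1/3)·(33/4) = 473/60.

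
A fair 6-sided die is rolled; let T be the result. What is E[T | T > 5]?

6

Given T > 5, T is equally likely to be any of {6}.
E[T | T > 5] = (6) / 1 = 6.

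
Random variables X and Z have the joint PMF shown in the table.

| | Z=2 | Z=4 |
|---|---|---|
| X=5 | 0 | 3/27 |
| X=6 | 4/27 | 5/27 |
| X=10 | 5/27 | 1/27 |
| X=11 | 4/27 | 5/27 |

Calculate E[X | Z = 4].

55/7

P(Z = 4) = 14/27.
Σ X·P over the event = 5·(3/27) + 6·(5/27) + 10·(1/27) + 11·(5/27) = 110/27.
E[X | Z = 4] = (110/27) / (14/27) = 55/7.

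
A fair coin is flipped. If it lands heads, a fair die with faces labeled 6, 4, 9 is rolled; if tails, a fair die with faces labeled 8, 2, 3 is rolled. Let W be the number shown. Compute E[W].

16/3

E[W | heads] = (6+4+9)/3 = 19/3.
E[W | tails] = (8+2+3)/3 = 13/3.
E[W] = (1/2)·(19/3) + (1/2)·(13/3) = 16/3.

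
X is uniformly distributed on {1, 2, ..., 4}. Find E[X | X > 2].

7/2

Given X > 2, X is equally likely to be any of {3, 4}.
E[X | X > 2] = (3 + 4) / 2 = 7/2.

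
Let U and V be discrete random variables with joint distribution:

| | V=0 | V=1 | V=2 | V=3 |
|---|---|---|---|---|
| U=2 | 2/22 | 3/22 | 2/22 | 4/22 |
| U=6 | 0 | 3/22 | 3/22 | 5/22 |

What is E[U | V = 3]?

38/9

P(V = 3) = 9/22.
Σ U·P over the event = 2·(4/22) + 6·(5/22) = 19/11.
E[U | V = 3] = (19/11) / (9/22) = 38/9.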